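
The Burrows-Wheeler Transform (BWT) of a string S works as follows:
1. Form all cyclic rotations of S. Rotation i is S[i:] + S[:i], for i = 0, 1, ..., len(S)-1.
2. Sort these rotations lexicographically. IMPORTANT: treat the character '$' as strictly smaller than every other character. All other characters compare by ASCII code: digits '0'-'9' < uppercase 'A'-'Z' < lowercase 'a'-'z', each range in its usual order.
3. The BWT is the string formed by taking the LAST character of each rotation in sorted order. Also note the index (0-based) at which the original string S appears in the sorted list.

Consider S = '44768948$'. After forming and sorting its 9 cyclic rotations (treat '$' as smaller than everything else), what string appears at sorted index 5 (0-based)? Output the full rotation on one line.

Answer: 768948$44

Derivation:
All 9 rotations (rotation i = S[i:]+S[:i]):
  rot[0] = 44768948$
  rot[1] = 4768948$4
  rot[2] = 768948$44
  rot[3] = 68948$447
  rot[4] = 8948$4476
  rot[5] = 948$44768
  rot[6] = 48$447689
  rot[7] = 8$4476894
  rot[8] = $44768948
Sorted (with $ < everything):
  sorted[0] = $44768948
  sorted[1] = 44768948$
  sorted[2] = 4768948$4
  sorted[3] = 48$447689
  sorted[4] = 68948$447
  sorted[5] = 768948$44
  sorted[6] = 8$4476894
  sorted[7] = 8948$4476
  sorted[8] = 948$44768
sorted[5] = 768948$44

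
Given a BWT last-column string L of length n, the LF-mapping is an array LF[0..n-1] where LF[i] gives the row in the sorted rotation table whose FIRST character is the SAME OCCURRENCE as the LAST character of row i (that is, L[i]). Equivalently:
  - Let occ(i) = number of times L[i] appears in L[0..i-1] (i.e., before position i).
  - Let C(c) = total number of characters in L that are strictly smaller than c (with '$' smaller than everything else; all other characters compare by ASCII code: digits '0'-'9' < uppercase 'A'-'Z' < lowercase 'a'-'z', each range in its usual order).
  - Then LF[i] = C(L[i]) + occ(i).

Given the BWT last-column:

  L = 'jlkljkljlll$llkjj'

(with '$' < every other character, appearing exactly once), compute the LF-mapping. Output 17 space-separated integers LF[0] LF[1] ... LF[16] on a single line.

Answer: 1 9 6 10 2 7 11 3 12 13 14 0 15 16 8 4 5

Derivation:
Char counts: '$':1, 'j':5, 'k':3, 'l':8
C (first-col start): C('$')=0, C('j')=1, C('k')=6, C('l')=9
L[0]='j': occ=0, LF[0]=C('j')+0=1+0=1
L[1]='l': occ=0, LF[1]=C('l')+0=9+0=9
L[2]='k': occ=0, LF[2]=C('k')+0=6+0=6
L[3]='l': occ=1, LF[3]=C('l')+1=9+1=10
L[4]='j': occ=1, LF[4]=C('j')+1=1+1=2
L[5]='k': occ=1, LF[5]=C('k')+1=6+1=7
L[6]='l': occ=2, LF[6]=C('l')+2=9+2=11
L[7]='j': occ=2, LF[7]=C('j')+2=1+2=3
L[8]='l': occ=3, LF[8]=C('l')+3=9+3=12
L[9]='l': occ=4, LF[9]=C('l')+4=9+4=13
L[10]='l': occ=5, LF[10]=C('l')+5=9+5=14
L[11]='$': occ=0, LF[11]=C('$')+0=0+0=0
L[12]='l': occ=6, LF[12]=C('l')+6=9+6=15
L[13]='l': occ=7, LF[13]=C('l')+7=9+7=16
L[14]='k': occ=2, LF[14]=C('k')+2=6+2=8
L[15]='j': occ=3, LF[15]=C('j')+3=1+3=4
L[16]='j': occ=4, LF[16]=C('j')+4=1+4=5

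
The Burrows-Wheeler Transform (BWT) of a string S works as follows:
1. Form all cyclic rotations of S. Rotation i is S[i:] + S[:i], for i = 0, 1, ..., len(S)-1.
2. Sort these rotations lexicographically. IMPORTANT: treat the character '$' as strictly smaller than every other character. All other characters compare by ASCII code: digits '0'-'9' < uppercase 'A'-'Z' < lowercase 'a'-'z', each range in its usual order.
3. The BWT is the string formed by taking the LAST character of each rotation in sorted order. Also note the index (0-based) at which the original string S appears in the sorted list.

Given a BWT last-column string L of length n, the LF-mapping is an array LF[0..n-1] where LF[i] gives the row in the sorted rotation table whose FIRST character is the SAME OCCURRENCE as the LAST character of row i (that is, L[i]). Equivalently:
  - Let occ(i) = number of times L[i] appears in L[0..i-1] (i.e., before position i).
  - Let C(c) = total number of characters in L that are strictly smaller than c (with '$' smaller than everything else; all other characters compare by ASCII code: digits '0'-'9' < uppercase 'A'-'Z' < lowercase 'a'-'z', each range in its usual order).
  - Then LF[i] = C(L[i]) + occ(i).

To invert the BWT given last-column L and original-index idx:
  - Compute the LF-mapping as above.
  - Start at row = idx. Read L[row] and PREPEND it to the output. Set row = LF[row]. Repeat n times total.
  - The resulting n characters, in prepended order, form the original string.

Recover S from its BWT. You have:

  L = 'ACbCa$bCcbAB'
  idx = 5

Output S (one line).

LF mapping: 1 4 8 5 7 0 9 6 11 10 2 3
Walk LF starting at row 5, prepending L[row]:
  step 1: row=5, L[5]='$', prepend. Next row=LF[5]=0
  step 2: row=0, L[0]='A', prepend. Next row=LF[0]=1
  step 3: row=1, L[1]='C', prepend. Next row=LF[1]=4
  step 4: row=4, L[4]='a', prepend. Next row=LF[4]=7
  step 5: row=7, L[7]='C', prepend. Next row=LF[7]=6
  step 6: row=6, L[6]='b', prepend. Next row=LF[6]=9
  step 7: row=9, L[9]='b', prepend. Next row=LF[9]=10
  step 8: row=10, L[10]='A', prepend. Next row=LF[10]=2
  step 9: row=2, L[2]='b', prepend. Next row=LF[2]=8
  step 10: row=8, L[8]='c', prepend. Next row=LF[8]=11
  step 11: row=11, L[11]='B', prepend. Next row=LF[11]=3
  step 12: row=3, L[3]='C', prepend. Next row=LF[3]=5
Reversed output: CBcbAbbCaCA$

Answer: CBcbAbbCaCA$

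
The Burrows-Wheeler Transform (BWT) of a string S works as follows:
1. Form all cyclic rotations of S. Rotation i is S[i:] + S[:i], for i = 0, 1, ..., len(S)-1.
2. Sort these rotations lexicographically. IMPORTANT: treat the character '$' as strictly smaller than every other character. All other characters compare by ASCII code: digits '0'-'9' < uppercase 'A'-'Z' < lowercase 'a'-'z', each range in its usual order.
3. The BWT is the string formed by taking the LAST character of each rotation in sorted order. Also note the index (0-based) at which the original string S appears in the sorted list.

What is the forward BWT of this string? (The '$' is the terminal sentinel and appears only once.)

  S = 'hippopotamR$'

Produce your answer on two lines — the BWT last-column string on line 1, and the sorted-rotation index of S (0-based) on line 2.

Answer: Rmt$happpoio
3

Derivation:
All 12 rotations (rotation i = S[i:]+S[:i]):
  rot[0] = hippopotamR$
  rot[1] = ippopotamR$h
  rot[2] = ppopotamR$hi
  rot[3] = popotamR$hip
  rot[4] = opotamR$hipp
  rot[5] = potamR$hippo
  rot[6] = otamR$hippop
  rot[7] = tamR$hippopo
  rot[8] = amR$hippopot
  rot[9] = mR$hippopota
  rot[10] = R$hippopotam
  rot[11] = $hippopotamR
Sorted (with $ < everything):
  sorted[0] = $hippopotamR  (last char: 'R')
  sorted[1] = R$hippopotam  (last char: 'm')
  sorted[2] = amR$hippopot  (last char: 't')
  sorted[3] = hippopotamR$  (last char: '$')
  sorted[4] = ippopotamR$h  (last char: 'h')
  sorted[5] = mR$hippopota  (last char: 'a')
  sorted[6] = opotamR$hipp  (last char: 'p')
  sorted[7] = otamR$hippop  (last char: 'p')
  sorted[8] = popotamR$hip  (last char: 'p')
  sorted[9] = potamR$hippo  (last char: 'o')
  sorted[10] = ppopotamR$hi  (last char: 'i')
  sorted[11] = tamR$hippopo  (last char: 'o')
Last column: Rmt$happpoio
Original string S is at sorted index 3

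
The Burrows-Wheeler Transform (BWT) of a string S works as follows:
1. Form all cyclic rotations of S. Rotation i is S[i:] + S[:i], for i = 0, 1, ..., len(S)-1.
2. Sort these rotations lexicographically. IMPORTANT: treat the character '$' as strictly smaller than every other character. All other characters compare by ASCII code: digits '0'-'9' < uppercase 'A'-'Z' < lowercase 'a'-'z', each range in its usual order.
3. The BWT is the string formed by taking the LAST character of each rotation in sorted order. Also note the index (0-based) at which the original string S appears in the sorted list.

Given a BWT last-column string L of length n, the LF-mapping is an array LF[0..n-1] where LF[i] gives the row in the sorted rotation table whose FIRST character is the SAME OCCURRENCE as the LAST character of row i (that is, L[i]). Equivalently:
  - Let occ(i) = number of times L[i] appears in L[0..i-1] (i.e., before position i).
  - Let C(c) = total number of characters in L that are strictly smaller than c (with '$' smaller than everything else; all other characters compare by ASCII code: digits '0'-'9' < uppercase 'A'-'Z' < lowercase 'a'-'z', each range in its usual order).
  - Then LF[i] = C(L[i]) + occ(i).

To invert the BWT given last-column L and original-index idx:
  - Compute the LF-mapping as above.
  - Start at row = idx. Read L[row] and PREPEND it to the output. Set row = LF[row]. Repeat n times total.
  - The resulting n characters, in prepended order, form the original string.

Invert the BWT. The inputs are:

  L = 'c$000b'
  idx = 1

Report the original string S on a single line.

LF mapping: 5 0 1 2 3 4
Walk LF starting at row 1, prepending L[row]:
  step 1: row=1, L[1]='$', prepend. Next row=LF[1]=0
  step 2: row=0, L[0]='c', prepend. Next row=LF[0]=5
  step 3: row=5, L[5]='b', prepend. Next row=LF[5]=4
  step 4: row=4, L[4]='0', prepend. Next row=LF[4]=3
  step 5: row=3, L[3]='0', prepend. Next row=LF[3]=2
  step 6: row=2, L[2]='0', prepend. Next row=LF[2]=1
Reversed output: 000bc$

Answer: 000bc$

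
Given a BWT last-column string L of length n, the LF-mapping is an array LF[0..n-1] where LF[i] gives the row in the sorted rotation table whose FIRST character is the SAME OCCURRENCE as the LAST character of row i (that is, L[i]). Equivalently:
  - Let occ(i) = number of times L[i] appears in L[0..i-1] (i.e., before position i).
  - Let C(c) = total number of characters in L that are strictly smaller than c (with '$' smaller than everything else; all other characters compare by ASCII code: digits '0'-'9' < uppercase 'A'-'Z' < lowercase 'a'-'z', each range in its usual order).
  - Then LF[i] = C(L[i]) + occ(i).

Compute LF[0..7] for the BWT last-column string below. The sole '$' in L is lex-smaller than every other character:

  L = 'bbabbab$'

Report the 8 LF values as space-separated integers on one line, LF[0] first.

Char counts: '$':1, 'a':2, 'b':5
C (first-col start): C('$')=0, C('a')=1, C('b')=3
L[0]='b': occ=0, LF[0]=C('b')+0=3+0=3
L[1]='b': occ=1, LF[1]=C('b')+1=3+1=4
L[2]='a': occ=0, LF[2]=C('a')+0=1+0=1
L[3]='b': occ=2, LF[3]=C('b')+2=3+2=5
L[4]='b': occ=3, LF[4]=C('b')+3=3+3=6
L[5]='a': occ=1, LF[5]=C('a')+1=1+1=2
L[6]='b': occ=4, LF[6]=C('b')+4=3+4=7
L[7]='$': occ=0, LF[7]=C('$')+0=0+0=0

Answer: 3 4 1 5 6 2 7 0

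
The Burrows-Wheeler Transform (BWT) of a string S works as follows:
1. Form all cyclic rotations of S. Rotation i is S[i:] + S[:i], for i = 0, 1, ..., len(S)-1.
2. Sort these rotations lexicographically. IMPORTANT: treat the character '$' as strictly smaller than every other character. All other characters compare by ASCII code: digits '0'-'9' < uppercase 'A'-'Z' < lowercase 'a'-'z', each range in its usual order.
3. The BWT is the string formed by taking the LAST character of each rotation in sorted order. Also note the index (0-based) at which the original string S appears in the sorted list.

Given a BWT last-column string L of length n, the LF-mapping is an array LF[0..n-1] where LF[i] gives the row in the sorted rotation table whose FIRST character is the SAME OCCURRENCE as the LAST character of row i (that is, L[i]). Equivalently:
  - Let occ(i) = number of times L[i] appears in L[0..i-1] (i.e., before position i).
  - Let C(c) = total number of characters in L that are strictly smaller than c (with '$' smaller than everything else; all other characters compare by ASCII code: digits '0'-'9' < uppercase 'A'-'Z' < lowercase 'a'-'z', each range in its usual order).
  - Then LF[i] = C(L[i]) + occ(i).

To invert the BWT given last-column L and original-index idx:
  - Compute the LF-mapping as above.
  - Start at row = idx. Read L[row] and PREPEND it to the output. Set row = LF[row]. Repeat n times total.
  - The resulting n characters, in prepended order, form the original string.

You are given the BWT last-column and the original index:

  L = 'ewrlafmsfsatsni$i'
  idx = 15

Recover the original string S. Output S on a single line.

Answer: transmissiwaffle$

Derivation:
LF mapping: 3 16 11 8 1 4 9 12 5 13 2 15 14 10 6 0 7
Walk LF starting at row 15, prepending L[row]:
  step 1: row=15, L[15]='$', prepend. Next row=LF[15]=0
  step 2: row=0, L[0]='e', prepend. Next row=LF[0]=3
  step 3: row=3, L[3]='l', prepend. Next row=LF[3]=8
  step 4: row=8, L[8]='f', prepend. Next row=LF[8]=5
  step 5: row=5, L[5]='f', prepend. Next row=LF[5]=4
  step 6: row=4, L[4]='a', prepend. Next row=LF[4]=1
  step 7: row=1, L[1]='w', prepend. Next row=LF[1]=16
  step 8: row=16, L[16]='i', prepend. Next row=LF[16]=7
  step 9: row=7, L[7]='s', prepend. Next row=LF[7]=12
  step 10: row=12, L[12]='s', prepend. Next row=LF[12]=14
  step 11: row=14, L[14]='i', prepend. Next row=LF[14]=6
  step 12: row=6, L[6]='m', prepend. Next row=LF[6]=9
  step 13: row=9, L[9]='s', prepend. Next row=LF[9]=13
  step 14: row=13, L[13]='n', prepend. Next row=LF[13]=10
  step 15: row=10, L[10]='a', prepend. Next row=LF[10]=2
  step 16: row=2, L[2]='r', prepend. Next row=LF[2]=11
  step 17: row=11, L[11]='t', prepend. Next row=LF[11]=15
Reversed output: transmissiwaffle$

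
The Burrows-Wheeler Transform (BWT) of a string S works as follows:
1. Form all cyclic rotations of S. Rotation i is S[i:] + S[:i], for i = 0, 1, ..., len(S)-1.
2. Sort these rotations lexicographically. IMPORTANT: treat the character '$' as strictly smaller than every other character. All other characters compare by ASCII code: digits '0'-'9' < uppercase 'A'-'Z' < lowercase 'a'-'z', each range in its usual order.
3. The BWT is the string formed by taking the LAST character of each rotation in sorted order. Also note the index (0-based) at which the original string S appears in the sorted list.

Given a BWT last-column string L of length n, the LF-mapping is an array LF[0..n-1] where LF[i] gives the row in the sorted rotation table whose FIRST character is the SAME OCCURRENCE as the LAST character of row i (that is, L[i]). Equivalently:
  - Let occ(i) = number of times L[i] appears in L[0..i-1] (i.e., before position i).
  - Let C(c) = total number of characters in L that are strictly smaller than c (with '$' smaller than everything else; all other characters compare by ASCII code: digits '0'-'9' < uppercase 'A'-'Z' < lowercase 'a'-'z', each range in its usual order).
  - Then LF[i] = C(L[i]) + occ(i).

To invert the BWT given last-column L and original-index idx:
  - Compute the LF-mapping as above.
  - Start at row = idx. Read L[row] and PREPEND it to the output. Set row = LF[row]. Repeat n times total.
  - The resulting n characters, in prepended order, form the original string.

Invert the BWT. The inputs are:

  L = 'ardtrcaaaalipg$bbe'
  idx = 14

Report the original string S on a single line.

LF mapping: 1 15 9 17 16 8 2 3 4 5 13 12 14 11 0 6 7 10
Walk LF starting at row 14, prepending L[row]:
  step 1: row=14, L[14]='$', prepend. Next row=LF[14]=0
  step 2: row=0, L[0]='a', prepend. Next row=LF[0]=1
  step 3: row=1, L[1]='r', prepend. Next row=LF[1]=15
  step 4: row=15, L[15]='b', prepend. Next row=LF[15]=6
  step 5: row=6, L[6]='a', prepend. Next row=LF[6]=2
  step 6: row=2, L[2]='d', prepend. Next row=LF[2]=9
  step 7: row=9, L[9]='a', prepend. Next row=LF[9]=5
  step 8: row=5, L[5]='c', prepend. Next row=LF[5]=8
  step 9: row=8, L[8]='a', prepend. Next row=LF[8]=4
  step 10: row=4, L[4]='r', prepend. Next row=LF[4]=16
  step 11: row=16, L[16]='b', prepend. Next row=LF[16]=7
  step 12: row=7, L[7]='a', prepend. Next row=LF[7]=3
  step 13: row=3, L[3]='t', prepend. Next row=LF[3]=17
  step 14: row=17, L[17]='e', prepend. Next row=LF[17]=10
  step 15: row=10, L[10]='l', prepend. Next row=LF[10]=13
  step 16: row=13, L[13]='g', prepend. Next row=LF[13]=11
  step 17: row=11, L[11]='i', prepend. Next row=LF[11]=12
  step 18: row=12, L[12]='p', prepend. Next row=LF[12]=14
Reversed output: pigletabracadabra$

Answer: pigletabracadabra$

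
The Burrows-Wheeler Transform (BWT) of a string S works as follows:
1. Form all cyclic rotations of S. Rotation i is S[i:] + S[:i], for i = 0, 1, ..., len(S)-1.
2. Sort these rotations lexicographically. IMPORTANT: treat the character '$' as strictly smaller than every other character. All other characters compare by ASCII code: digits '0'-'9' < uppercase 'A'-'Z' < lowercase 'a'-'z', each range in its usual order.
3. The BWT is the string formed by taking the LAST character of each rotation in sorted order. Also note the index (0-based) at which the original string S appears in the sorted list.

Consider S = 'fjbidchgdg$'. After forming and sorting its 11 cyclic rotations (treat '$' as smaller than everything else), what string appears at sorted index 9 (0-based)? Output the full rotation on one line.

Answer: idchgdg$fjb

Derivation:
All 11 rotations (rotation i = S[i:]+S[:i]):
  rot[0] = fjbidchgdg$
  rot[1] = jbidchgdg$f
  rot[2] = bidchgdg$fj
  rot[3] = idchgdg$fjb
  rot[4] = dchgdg$fjbi
  rot[5] = chgdg$fjbid
  rot[6] = hgdg$fjbidc
  rot[7] = gdg$fjbidch
  rot[8] = dg$fjbidchg
  rot[9] = g$fjbidchgd
  rot[10] = $fjbidchgdg
Sorted (with $ < everything):
  sorted[0] = $fjbidchgdg
  sorted[1] = bidchgdg$fj
  sorted[2] = chgdg$fjbid
  sorted[3] = dchgdg$fjbi
  sorted[4] = dg$fjbidchg
  sorted[5] = fjbidchgdg$
  sorted[6] = g$fjbidchgd
  sorted[7] = gdg$fjbidch
  sorted[8] = hgdg$fjbidc
  sorted[9] = idchgdg$fjb
  sorted[10] = jbidchgdg$f
sorted[9] = idchgdg$fjb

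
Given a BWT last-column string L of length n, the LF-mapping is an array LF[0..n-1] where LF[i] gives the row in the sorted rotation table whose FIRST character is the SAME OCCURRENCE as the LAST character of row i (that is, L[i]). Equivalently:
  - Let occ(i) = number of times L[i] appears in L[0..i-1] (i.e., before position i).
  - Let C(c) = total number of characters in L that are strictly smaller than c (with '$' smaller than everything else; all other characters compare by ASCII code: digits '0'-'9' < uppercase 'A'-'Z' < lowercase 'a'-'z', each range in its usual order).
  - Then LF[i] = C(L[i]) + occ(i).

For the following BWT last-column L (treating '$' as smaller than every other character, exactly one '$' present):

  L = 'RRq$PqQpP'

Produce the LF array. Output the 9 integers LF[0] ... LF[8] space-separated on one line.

Char counts: '$':1, 'P':2, 'Q':1, 'R':2, 'p':1, 'q':2
C (first-col start): C('$')=0, C('P')=1, C('Q')=3, C('R')=4, C('p')=6, C('q')=7
L[0]='R': occ=0, LF[0]=C('R')+0=4+0=4
L[1]='R': occ=1, LF[1]=C('R')+1=4+1=5
L[2]='q': occ=0, LF[2]=C('q')+0=7+0=7
L[3]='$': occ=0, LF[3]=C('$')+0=0+0=0
L[4]='P': occ=0, LF[4]=C('P')+0=1+0=1
L[5]='q': occ=1, LF[5]=C('q')+1=7+1=8
L[6]='Q': occ=0, LF[6]=C('Q')+0=3+0=3
L[7]='p': occ=0, LF[7]=C('p')+0=6+0=6
L[8]='P': occ=1, LF[8]=C('P')+1=1+1=2

Answer: 4 5 7 0 1 8 3 6 2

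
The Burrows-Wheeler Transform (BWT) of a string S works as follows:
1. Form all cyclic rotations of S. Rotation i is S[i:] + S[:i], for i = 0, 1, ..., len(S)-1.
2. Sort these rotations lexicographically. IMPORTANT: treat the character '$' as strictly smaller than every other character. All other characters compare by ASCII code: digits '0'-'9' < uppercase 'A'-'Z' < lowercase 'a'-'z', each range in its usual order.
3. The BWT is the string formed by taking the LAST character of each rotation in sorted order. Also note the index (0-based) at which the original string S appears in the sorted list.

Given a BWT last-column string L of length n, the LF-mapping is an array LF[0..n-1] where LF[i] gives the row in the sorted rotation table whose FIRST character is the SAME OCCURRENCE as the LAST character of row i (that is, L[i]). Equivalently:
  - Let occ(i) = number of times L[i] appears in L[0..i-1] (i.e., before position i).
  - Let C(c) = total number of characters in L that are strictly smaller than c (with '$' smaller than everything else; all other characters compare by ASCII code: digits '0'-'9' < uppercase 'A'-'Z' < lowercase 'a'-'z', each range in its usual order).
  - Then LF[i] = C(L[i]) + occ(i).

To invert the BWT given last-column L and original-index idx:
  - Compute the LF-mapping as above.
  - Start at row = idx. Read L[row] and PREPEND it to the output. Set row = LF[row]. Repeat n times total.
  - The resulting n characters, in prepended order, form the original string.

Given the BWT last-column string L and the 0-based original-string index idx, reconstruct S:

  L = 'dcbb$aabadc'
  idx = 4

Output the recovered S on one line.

LF mapping: 9 7 4 5 0 1 2 6 3 10 8
Walk LF starting at row 4, prepending L[row]:
  step 1: row=4, L[4]='$', prepend. Next row=LF[4]=0
  step 2: row=0, L[0]='d', prepend. Next row=LF[0]=9
  step 3: row=9, L[9]='d', prepend. Next row=LF[9]=10
  step 4: row=10, L[10]='c', prepend. Next row=LF[10]=8
  step 5: row=8, L[8]='a', prepend. Next row=LF[8]=3
  step 6: row=3, L[3]='b', prepend. Next row=LF[3]=5
  step 7: row=5, L[5]='a', prepend. Next row=LF[5]=1
  step 8: row=1, L[1]='c', prepend. Next row=LF[1]=7
  step 9: row=7, L[7]='b', prepend. Next row=LF[7]=6
  step 10: row=6, L[6]='a', prepend. Next row=LF[6]=2
  step 11: row=2, L[2]='b', prepend. Next row=LF[2]=4
Reversed output: babcabacdd$

Answer: babcabacdd$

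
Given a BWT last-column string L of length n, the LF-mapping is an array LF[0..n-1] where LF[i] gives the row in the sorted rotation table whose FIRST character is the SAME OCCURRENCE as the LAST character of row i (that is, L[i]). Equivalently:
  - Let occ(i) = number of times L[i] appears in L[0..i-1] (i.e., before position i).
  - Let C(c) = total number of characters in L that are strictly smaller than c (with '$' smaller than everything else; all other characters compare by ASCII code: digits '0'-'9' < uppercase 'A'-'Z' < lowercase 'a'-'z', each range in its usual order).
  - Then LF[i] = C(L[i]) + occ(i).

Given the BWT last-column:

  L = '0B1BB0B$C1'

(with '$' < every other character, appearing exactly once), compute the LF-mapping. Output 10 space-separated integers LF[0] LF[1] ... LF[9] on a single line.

Answer: 1 5 3 6 7 2 8 0 9 4

Derivation:
Char counts: '$':1, '0':2, '1':2, 'B':4, 'C':1
C (first-col start): C('$')=0, C('0')=1, C('1')=3, C('B')=5, C('C')=9
L[0]='0': occ=0, LF[0]=C('0')+0=1+0=1
L[1]='B': occ=0, LF[1]=C('B')+0=5+0=5
L[2]='1': occ=0, LF[2]=C('1')+0=3+0=3
L[3]='B': occ=1, LF[3]=C('B')+1=5+1=6
L[4]='B': occ=2, LF[4]=C('B')+2=5+2=7
L[5]='0': occ=1, LF[5]=C('0')+1=1+1=2
L[6]='B': occ=3, LF[6]=C('B')+3=5+3=8
L[7]='$': occ=0, LF[7]=C('$')+0=0+0=0
L[8]='C': occ=0, LF[8]=C('C')+0=9+0=9
L[9]='1': occ=1, LF[9]=C('1')+1=3+1=4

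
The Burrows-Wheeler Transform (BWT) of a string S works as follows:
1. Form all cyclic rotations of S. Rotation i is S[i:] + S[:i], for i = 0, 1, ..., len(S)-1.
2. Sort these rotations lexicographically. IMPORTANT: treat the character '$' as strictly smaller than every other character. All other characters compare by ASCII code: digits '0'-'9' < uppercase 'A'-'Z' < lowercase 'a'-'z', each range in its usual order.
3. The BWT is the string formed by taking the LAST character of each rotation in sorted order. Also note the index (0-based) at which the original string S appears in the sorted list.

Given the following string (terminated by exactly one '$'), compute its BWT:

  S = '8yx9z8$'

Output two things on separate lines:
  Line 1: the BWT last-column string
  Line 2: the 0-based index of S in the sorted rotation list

All 7 rotations (rotation i = S[i:]+S[:i]):
  rot[0] = 8yx9z8$
  rot[1] = yx9z8$8
  rot[2] = x9z8$8y
  rot[3] = 9z8$8yx
  rot[4] = z8$8yx9
  rot[5] = 8$8yx9z
  rot[6] = $8yx9z8
Sorted (with $ < everything):
  sorted[0] = $8yx9z8  (last char: '8')
  sorted[1] = 8$8yx9z  (last char: 'z')
  sorted[2] = 8yx9z8$  (last char: '$')
  sorted[3] = 9z8$8yx  (last char: 'x')
  sorted[4] = x9z8$8y  (last char: 'y')
  sorted[5] = yx9z8$8  (last char: '8')
  sorted[6] = z8$8yx9  (last char: '9')
Last column: 8z$xy89
Original string S is at sorted index 2

Answer: 8z$xy89
2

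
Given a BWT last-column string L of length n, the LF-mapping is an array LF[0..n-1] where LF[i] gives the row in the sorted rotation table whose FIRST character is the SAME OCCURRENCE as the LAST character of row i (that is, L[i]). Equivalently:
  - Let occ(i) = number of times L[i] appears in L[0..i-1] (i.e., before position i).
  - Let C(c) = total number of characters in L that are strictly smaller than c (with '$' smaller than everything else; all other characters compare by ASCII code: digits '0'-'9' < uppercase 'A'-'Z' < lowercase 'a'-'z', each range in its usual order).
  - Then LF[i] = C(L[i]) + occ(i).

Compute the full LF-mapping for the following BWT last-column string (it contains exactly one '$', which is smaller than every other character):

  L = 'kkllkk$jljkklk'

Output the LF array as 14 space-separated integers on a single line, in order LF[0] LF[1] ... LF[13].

Answer: 3 4 10 11 5 6 0 1 12 2 7 8 13 9

Derivation:
Char counts: '$':1, 'j':2, 'k':7, 'l':4
C (first-col start): C('$')=0, C('j')=1, C('k')=3, C('l')=10
L[0]='k': occ=0, LF[0]=C('k')+0=3+0=3
L[1]='k': occ=1, LF[1]=C('k')+1=3+1=4
L[2]='l': occ=0, LF[2]=C('l')+0=10+0=10
L[3]='l': occ=1, LF[3]=C('l')+1=10+1=11
L[4]='k': occ=2, LF[4]=C('k')+2=3+2=5
L[5]='k': occ=3, LF[5]=C('k')+3=3+3=6
L[6]='$': occ=0, LF[6]=C('$')+0=0+0=0
L[7]='j': occ=0, LF[7]=C('j')+0=1+0=1
L[8]='l': occ=2, LF[8]=C('l')+2=10+2=12
L[9]='j': occ=1, LF[9]=C('j')+1=1+1=2
L[10]='k': occ=4, LF[10]=C('k')+4=3+4=7
L[11]='k': occ=5, LF[11]=C('k')+5=3+5=8
L[12]='l': occ=3, LF[12]=C('l')+3=10+3=13
L[13]='k': occ=6, LF[13]=C('k')+6=3+6=9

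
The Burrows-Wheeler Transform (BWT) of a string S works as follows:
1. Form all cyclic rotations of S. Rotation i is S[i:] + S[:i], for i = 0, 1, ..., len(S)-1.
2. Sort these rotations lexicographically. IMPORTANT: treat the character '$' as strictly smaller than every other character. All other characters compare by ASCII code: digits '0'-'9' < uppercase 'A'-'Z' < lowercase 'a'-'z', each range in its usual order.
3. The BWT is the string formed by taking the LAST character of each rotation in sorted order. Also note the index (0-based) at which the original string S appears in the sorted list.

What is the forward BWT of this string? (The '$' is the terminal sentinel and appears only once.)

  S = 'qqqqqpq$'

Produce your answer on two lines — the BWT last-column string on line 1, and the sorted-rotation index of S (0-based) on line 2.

All 8 rotations (rotation i = S[i:]+S[:i]):
  rot[0] = qqqqqpq$
  rot[1] = qqqqpq$q
  rot[2] = qqqpq$qq
  rot[3] = qqpq$qqq
  rot[4] = qpq$qqqq
  rot[5] = pq$qqqqq
  rot[6] = q$qqqqqp
  rot[7] = $qqqqqpq
Sorted (with $ < everything):
  sorted[0] = $qqqqqpq  (last char: 'q')
  sorted[1] = pq$qqqqq  (last char: 'q')
  sorted[2] = q$qqqqqp  (last char: 'p')
  sorted[3] = qpq$qqqq  (last char: 'q')
  sorted[4] = qqpq$qqq  (last char: 'q')
  sorted[5] = qqqpq$qq  (last char: 'q')
  sorted[6] = qqqqpq$q  (last char: 'q')
  sorted[7] = qqqqqpq$  (last char: '$')
Last column: qqpqqqq$
Original string S is at sorted index 7

Answer: qqpqqqq$
7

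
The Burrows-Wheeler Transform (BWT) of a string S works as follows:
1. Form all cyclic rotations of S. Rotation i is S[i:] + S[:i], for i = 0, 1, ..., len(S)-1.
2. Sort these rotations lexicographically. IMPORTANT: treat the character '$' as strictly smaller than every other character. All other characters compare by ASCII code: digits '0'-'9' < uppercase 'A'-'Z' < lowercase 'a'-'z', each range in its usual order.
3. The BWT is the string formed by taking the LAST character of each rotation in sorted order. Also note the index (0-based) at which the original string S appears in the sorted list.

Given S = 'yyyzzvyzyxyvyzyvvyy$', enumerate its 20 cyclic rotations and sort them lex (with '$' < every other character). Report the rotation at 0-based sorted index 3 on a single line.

Answer: vyzyvvyy$yyyzzvyzyxy

Derivation:
All 20 rotations (rotation i = S[i:]+S[:i]):
  rot[0] = yyyzzvyzyxyvyzyvvyy$
  rot[1] = yyzzvyzyxyvyzyvvyy$y
  rot[2] = yzzvyzyxyvyzyvvyy$yy
  rot[3] = zzvyzyxyvyzyvvyy$yyy
  rot[4] = zvyzyxyvyzyvvyy$yyyz
  rot[5] = vyzyxyvyzyvvyy$yyyzz
  rot[6] = yzyxyvyzyvvyy$yyyzzv
  rot[7] = zyxyvyzyvvyy$yyyzzvy
  rot[8] = yxyvyzyvvyy$yyyzzvyz
  rot[9] = xyvyzyvvyy$yyyzzvyzy
  rot[10] = yvyzyvvyy$yyyzzvyzyx
  rot[11] = vyzyvvyy$yyyzzvyzyxy
  rot[12] = yzyvvyy$yyyzzvyzyxyv
  rot[13] = zyvvyy$yyyzzvyzyxyvy
  rot[14] = yvvyy$yyyzzvyzyxyvyz
  rot[15] = vvyy$yyyzzvyzyxyvyzy
  rot[16] = vyy$yyyzzvyzyxyvyzyv
  rot[17] = yy$yyyzzvyzyxyvyzyvv
  rot[18] = y$yyyzzvyzyxyvyzyvvy
  rot[19] = $yyyzzvyzyxyvyzyvvyy
Sorted (with $ < everything):
  sorted[0] = $yyyzzvyzyxyvyzyvvyy
  sorted[1] = vvyy$yyyzzvyzyxyvyzy
  sorted[2] = vyy$yyyzzvyzyxyvyzyv
  sorted[3] = vyzyvvyy$yyyzzvyzyxy
  sorted[4] = vyzyxyvyzyvvyy$yyyzz
  sorted[5] = xyvyzyvvyy$yyyzzvyzy
  sorted[6] = y$yyyzzvyzyxyvyzyvvy
  sorted[7] = yvvyy$yyyzzvyzyxyvyz
  sorted[8] = yvyzyvvyy$yyyzzvyzyx
  sorted[9] = yxyvyzyvvyy$yyyzzvyz
  sorted[10] = yy$yyyzzvyzyxyvyzyvv
  sorted[11] = yyyzzvyzyxyvyzyvvyy$
  sorted[12] = yyzzvyzyxyvyzyvvyy$y
  sorted[13] = yzyvvyy$yyyzzvyzyxyv
  sorted[14] = yzyxyvyzyvvyy$yyyzzv
  sorted[15] = yzzvyzyxyvyzyvvyy$yy
  sorted[16] = zvyzyxyvyzyvvyy$yyyz
  sorted[17] = zyvvyy$yyyzzvyzyxyvy
  sorted[18] = zyxyvyzyvvyy$yyyzzvy
  sorted[19] = zzvyzyxyvyzyvvyy$yyy
sorted[3] = vyzyvvyy$yyyzzvyzyxy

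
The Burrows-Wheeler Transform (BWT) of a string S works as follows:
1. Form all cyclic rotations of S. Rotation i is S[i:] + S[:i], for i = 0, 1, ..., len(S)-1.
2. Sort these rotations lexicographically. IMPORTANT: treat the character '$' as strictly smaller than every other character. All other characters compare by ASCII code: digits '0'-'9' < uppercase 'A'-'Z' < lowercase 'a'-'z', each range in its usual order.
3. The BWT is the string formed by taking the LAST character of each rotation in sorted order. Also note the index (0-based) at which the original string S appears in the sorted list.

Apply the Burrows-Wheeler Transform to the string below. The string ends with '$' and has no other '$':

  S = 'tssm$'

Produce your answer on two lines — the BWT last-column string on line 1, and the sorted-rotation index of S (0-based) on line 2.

All 5 rotations (rotation i = S[i:]+S[:i]):
  rot[0] = tssm$
  rot[1] = ssm$t
  rot[2] = sm$ts
  rot[3] = m$tss
  rot[4] = $tssm
Sorted (with $ < everything):
  sorted[0] = $tssm  (last char: 'm')
  sorted[1] = m$tss  (last char: 's')
  sorted[2] = sm$ts  (last char: 's')
  sorted[3] = ssm$t  (last char: 't')
  sorted[4] = tssm$  (last char: '$')
Last column: msst$
Original string S is at sorted index 4

Answer: msst$
4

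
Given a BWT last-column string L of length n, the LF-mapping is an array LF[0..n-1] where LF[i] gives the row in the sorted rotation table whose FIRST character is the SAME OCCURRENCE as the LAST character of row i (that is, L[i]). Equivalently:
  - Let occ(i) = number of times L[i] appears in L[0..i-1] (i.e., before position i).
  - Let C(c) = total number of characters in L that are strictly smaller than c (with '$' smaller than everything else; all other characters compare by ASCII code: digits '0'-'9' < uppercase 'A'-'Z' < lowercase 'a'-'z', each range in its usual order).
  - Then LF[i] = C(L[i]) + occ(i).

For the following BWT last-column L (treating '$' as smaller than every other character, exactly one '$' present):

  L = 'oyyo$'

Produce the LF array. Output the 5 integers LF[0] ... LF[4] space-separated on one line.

Answer: 1 3 4 2 0

Derivation:
Char counts: '$':1, 'o':2, 'y':2
C (first-col start): C('$')=0, C('o')=1, C('y')=3
L[0]='o': occ=0, LF[0]=C('o')+0=1+0=1
L[1]='y': occ=0, LF[1]=C('y')+0=3+0=3
L[2]='y': occ=1, LF[2]=C('y')+1=3+1=4
L[3]='o': occ=1, LF[3]=C('o')+1=1+1=2
L[4]='$': occ=0, LF[4]=C('$')+0=0+0=0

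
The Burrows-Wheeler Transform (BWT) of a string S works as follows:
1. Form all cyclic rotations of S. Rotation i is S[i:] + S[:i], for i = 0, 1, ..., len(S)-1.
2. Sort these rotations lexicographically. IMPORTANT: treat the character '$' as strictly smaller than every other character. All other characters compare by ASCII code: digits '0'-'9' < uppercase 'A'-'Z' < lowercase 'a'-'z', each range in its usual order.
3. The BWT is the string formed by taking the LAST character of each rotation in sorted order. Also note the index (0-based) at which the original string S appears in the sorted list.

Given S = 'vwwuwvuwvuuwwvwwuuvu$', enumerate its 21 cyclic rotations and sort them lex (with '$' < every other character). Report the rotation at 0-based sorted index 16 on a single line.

Answer: wvuwvuuwwvwwuuvu$vwwu

Derivation:
All 21 rotations (rotation i = S[i:]+S[:i]):
  rot[0] = vwwuwvuwvuuwwvwwuuvu$
  rot[1] = wwuwvuwvuuwwvwwuuvu$v
  rot[2] = wuwvuwvuuwwvwwuuvu$vw
  rot[3] = uwvuwvuuwwvwwuuvu$vww
  rot[4] = wvuwvuuwwvwwuuvu$vwwu
  rot[5] = vuwvuuwwvwwuuvu$vwwuw
  rot[6] = uwvuuwwvwwuuvu$vwwuwv
  rot[7] = wvuuwwvwwuuvu$vwwuwvu
  rot[8] = vuuwwvwwuuvu$vwwuwvuw
  rot[9] = uuwwvwwuuvu$vwwuwvuwv
  rot[10] = uwwvwwuuvu$vwwuwvuwvu
  rot[11] = wwvwwuuvu$vwwuwvuwvuu
  rot[12] = wvwwuuvu$vwwuwvuwvuuw
  rot[13] = vwwuuvu$vwwuwvuwvuuww
  rot[14] = wwuuvu$vwwuwvuwvuuwwv
  rot[15] = wuuvu$vwwuwvuwvuuwwvw
  rot[16] = uuvu$vwwuwvuwvuuwwvww
  rot[17] = uvu$vwwuwvuwvuuwwvwwu
  rot[18] = vu$vwwuwvuwvuuwwvwwuu
  rot[19] = u$vwwuwvuwvuuwwvwwuuv
  rot[20] = $vwwuwvuwvuuwwvwwuuvu
Sorted (with $ < everything):
  sorted[0] = $vwwuwvuwvuuwwvwwuuvu
  sorted[1] = u$vwwuwvuwvuuwwvwwuuv
  sorted[2] = uuvu$vwwuwvuwvuuwwvww
  sorted[3] = uuwwvwwuuvu$vwwuwvuwv
  sorted[4] = uvu$vwwuwvuwvuuwwvwwu
  sorted[5] = uwvuuwwvwwuuvu$vwwuwv
  sorted[6] = uwvuwvuuwwvwwuuvu$vww
  sorted[7] = uwwvwwuuvu$vwwuwvuwvu
  sorted[8] = vu$vwwuwvuwvuuwwvwwuu
  sorted[9] = vuuwwvwwuuvu$vwwuwvuw
  sorted[10] = vuwvuuwwvwwuuvu$vwwuw
  sorted[11] = vwwuuvu$vwwuwvuwvuuww
  sorted[12] = vwwuwvuwvuuwwvwwuuvu$
  sorted[13] = wuuvu$vwwuwvuwvuuwwvw
  sorted[14] = wuwvuwvuuwwvwwuuvu$vw
  sorted[15] = wvuuwwvwwuuvu$vwwuwvu
  sorted[16] = wvuwvuuwwvwwuuvu$vwwu
  sorted[17] = wvwwuuvu$vwwuwvuwvuuw
  sorted[18] = wwuuvu$vwwuwvuwvuuwwv
  sorted[19] = wwuwvuwvuuwwvwwuuvu$v
  sorted[20] = wwvwwuuvu$vwwuwvuwvuu
sorted[16] = wvuwvuuwwvwwuuvu$vwwu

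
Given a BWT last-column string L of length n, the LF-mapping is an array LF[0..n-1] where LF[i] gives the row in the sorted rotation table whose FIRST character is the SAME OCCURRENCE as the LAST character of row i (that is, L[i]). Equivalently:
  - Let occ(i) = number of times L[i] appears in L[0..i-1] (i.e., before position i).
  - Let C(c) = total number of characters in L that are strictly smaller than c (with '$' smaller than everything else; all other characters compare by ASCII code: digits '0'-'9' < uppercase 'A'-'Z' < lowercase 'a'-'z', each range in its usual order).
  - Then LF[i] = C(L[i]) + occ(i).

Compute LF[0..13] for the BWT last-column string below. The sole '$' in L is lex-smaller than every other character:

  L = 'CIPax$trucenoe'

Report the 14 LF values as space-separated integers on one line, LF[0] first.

Char counts: '$':1, 'C':1, 'I':1, 'P':1, 'a':1, 'c':1, 'e':2, 'n':1, 'o':1, 'r':1, 't':1, 'u':1, 'x':1
C (first-col start): C('$')=0, C('C')=1, C('I')=2, C('P')=3, C('a')=4, C('c')=5, C('e')=6, C('n')=8, C('o')=9, C('r')=10, C('t')=11, C('u')=12, C('x')=13
L[0]='C': occ=0, LF[0]=C('C')+0=1+0=1
L[1]='I': occ=0, LF[1]=C('I')+0=2+0=2
L[2]='P': occ=0, LF[2]=C('P')+0=3+0=3
L[3]='a': occ=0, LF[3]=C('a')+0=4+0=4
L[4]='x': occ=0, LF[4]=C('x')+0=13+0=13
L[5]='$': occ=0, LF[5]=C('$')+0=0+0=0
L[6]='t': occ=0, LF[6]=C('t')+0=11+0=11
L[7]='r': occ=0, LF[7]=C('r')+0=10+0=10
L[8]='u': occ=0, LF[8]=C('u')+0=12+0=12
L[9]='c': occ=0, LF[9]=C('c')+0=5+0=5
L[10]='e': occ=0, LF[10]=C('e')+0=6+0=6
L[11]='n': occ=0, LF[11]=C('n')+0=8+0=8
L[12]='o': occ=0, LF[12]=C('o')+0=9+0=9
L[13]='e': occ=1, LF[13]=C('e')+1=6+1=7

Answer: 1 2 3 4 13 0 11 10 12 5 6 8 9 7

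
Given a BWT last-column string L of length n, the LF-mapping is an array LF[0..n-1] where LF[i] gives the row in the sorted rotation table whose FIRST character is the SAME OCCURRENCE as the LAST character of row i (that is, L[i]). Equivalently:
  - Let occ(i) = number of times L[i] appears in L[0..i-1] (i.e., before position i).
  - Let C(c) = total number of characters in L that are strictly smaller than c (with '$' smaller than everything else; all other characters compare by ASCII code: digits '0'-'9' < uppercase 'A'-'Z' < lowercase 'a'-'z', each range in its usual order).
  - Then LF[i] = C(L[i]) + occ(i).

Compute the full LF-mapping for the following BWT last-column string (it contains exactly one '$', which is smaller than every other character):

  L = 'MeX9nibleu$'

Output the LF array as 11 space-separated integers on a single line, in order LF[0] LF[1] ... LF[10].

Char counts: '$':1, '9':1, 'M':1, 'X':1, 'b':1, 'e':2, 'i':1, 'l':1, 'n':1, 'u':1
C (first-col start): C('$')=0, C('9')=1, C('M')=2, C('X')=3, C('b')=4, C('e')=5, C('i')=7, C('l')=8, C('n')=9, C('u')=10
L[0]='M': occ=0, LF[0]=C('M')+0=2+0=2
L[1]='e': occ=0, LF[1]=C('e')+0=5+0=5
L[2]='X': occ=0, LF[2]=C('X')+0=3+0=3
L[3]='9': occ=0, LF[3]=C('9')+0=1+0=1
L[4]='n': occ=0, LF[4]=C('n')+0=9+0=9
L[5]='i': occ=0, LF[5]=C('i')+0=7+0=7
L[6]='b': occ=0, LF[6]=C('b')+0=4+0=4
L[7]='l': occ=0, LF[7]=C('l')+0=8+0=8
L[8]='e': occ=1, LF[8]=C('e')+1=5+1=6
L[9]='u': occ=0, LF[9]=C('u')+0=10+0=10
L[10]='$': occ=0, LF[10]=C('$')+0=0+0=0

Answer: 2 5 3 1 9 7 4 8 6 10 0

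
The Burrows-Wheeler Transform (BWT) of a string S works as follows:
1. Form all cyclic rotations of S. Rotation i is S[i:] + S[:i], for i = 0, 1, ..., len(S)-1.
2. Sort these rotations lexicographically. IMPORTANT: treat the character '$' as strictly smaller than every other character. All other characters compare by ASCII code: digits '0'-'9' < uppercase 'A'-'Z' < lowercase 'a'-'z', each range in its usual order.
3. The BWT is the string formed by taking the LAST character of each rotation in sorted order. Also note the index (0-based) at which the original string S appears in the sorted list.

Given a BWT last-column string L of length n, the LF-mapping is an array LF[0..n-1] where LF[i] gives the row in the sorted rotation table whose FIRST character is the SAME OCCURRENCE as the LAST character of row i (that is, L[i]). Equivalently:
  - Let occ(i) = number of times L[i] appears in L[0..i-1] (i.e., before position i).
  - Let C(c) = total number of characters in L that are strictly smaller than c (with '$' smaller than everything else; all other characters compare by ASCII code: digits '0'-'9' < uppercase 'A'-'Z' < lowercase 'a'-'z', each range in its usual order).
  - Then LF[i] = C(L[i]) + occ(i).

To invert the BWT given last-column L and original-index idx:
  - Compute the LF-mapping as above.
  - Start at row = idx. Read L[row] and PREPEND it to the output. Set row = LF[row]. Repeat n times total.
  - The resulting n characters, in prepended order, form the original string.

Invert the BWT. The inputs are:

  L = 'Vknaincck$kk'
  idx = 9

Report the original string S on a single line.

Answer: knickknackV$

Derivation:
LF mapping: 1 6 10 2 5 11 3 4 7 0 8 9
Walk LF starting at row 9, prepending L[row]:
  step 1: row=9, L[9]='$', prepend. Next row=LF[9]=0
  step 2: row=0, L[0]='V', prepend. Next row=LF[0]=1
  step 3: row=1, L[1]='k', prepend. Next row=LF[1]=6
  step 4: row=6, L[6]='c', prepend. Next row=LF[6]=3
  step 5: row=3, L[3]='a', prepend. Next row=LF[3]=2
  step 6: row=2, L[2]='n', prepend. Next row=LF[2]=10
  step 7: row=10, L[10]='k', prepend. Next row=LF[10]=8
  step 8: row=8, L[8]='k', prepend. Next row=LF[8]=7
  step 9: row=7, L[7]='c', prepend. Next row=LF[7]=4
  step 10: row=4, L[4]='i', prepend. Next row=LF[4]=5
  step 11: row=5, L[5]='n', prepend. Next row=LF[5]=11
  step 12: row=11, L[11]='k', prepend. Next row=LF[11]=9
Reversed output: knickknackV$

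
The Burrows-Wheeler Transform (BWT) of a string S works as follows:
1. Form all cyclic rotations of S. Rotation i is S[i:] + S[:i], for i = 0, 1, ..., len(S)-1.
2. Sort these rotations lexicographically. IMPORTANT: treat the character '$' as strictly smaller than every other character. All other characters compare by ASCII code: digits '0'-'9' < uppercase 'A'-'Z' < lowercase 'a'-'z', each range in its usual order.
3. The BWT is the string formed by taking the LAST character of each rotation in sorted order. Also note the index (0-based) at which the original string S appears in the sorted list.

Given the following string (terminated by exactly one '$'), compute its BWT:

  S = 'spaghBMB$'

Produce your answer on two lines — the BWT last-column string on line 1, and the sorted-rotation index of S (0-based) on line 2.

All 9 rotations (rotation i = S[i:]+S[:i]):
  rot[0] = spaghBMB$
  rot[1] = paghBMB$s
  rot[2] = aghBMB$sp
  rot[3] = ghBMB$spa
  rot[4] = hBMB$spag
  rot[5] = BMB$spagh
  rot[6] = MB$spaghB
  rot[7] = B$spaghBM
  rot[8] = $spaghBMB
Sorted (with $ < everything):
  sorted[0] = $spaghBMB  (last char: 'B')
  sorted[1] = B$spaghBM  (last char: 'M')
  sorted[2] = BMB$spagh  (last char: 'h')
  sorted[3] = MB$spaghB  (last char: 'B')
  sorted[4] = aghBMB$sp  (last char: 'p')
  sorted[5] = ghBMB$spa  (last char: 'a')
  sorted[6] = hBMB$spag  (last char: 'g')
  sorted[7] = paghBMB$s  (last char: 's')
  sorted[8] = spaghBMB$  (last char: '$')
Last column: BMhBpags$
Original string S is at sorted index 8

Answer: BMhBpags$
8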